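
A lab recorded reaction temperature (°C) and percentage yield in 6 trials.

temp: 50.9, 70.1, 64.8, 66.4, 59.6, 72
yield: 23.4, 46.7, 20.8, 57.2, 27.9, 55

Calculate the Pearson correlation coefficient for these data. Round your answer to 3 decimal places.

n = 6, Σx = 383.8, Σy = 231, Σx² = 24848.98, Σy² = 10236.34, Σxy = 15233.49
nΣxy − ΣxΣy = 91400.94 − 88657.8 = 2743.14
nΣx² − (Σx)² = 149093.88 − 147302.44 = 1791.44; nΣy² − (Σy)² = 61418.04 − 53361 = 8057.04
r = 2743.14 / √(1791.44 × 8057.04) = 2743.14 / 3799.1715 ≈ 0.722

0.722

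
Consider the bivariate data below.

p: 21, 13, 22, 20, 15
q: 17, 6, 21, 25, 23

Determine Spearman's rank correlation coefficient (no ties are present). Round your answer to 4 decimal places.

0.2000

Rank p: 4, 1, 5, 3, 2
Rank q: 2, 1, 3, 5, 4
d = rank(p) − rank(q): 2, 0, 2, -2, -2; Σd² = 16
ρ = 1 − 6Σd² / [n(n²−1)] = 1 − 6×16 / (5×24) = 1 − 96/120 ≈ 0.2000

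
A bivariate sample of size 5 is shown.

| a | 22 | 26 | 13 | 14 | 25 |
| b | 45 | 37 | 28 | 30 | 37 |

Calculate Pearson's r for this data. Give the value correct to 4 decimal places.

n = 5, Σa = 100, Σb = 177, Σa² = 2150, Σb² = 6447, Σab = 3661
nΣab − ΣaΣb = 18305 − 17700 = 605
nΣa² − (Σa)² = 10750 − 10000 = 750; nΣb² − (Σb)² = 32235 − 31329 = 906
r = 605 / √(750 × 906) = 605 / 824.3179 ≈ 0.7339

0.7339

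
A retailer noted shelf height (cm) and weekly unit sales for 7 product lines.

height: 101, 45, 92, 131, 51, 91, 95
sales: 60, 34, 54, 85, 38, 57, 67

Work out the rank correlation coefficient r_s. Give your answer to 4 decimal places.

0.9286

Rank height: 6, 1, 4, 7, 2, 3, 5
Rank sales: 5, 1, 3, 7, 2, 4, 6
d = rank(height) − rank(sales): 1, 0, 1, 0, 0, -1, -1; Σd² = 4
ρ = 1 − 6Σd² / [n(n²−1)] = 1 − 6×4 / (7×48) = 1 − 24/336 ≈ 0.9286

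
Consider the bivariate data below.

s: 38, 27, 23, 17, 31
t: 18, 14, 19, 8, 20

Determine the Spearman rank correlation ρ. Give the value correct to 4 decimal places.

0.5000

Rank s: 5, 3, 2, 1, 4
Rank t: 3, 2, 4, 1, 5
d = rank(s) − rank(t): 2, 1, -2, 0, -1; Σd² = 10
ρ = 1 − 6Σd² / [n(n²−1)] = 1 − 6×10 / (5×24) = 1 − 60/120 ≈ 0.5000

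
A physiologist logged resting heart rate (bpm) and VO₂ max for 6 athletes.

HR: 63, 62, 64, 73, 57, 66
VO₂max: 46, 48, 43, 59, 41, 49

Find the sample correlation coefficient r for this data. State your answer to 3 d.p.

n = 6, Σx = 385, Σy = 286, Σx² = 24843, Σy² = 13832, Σxy = 18504
nΣxy − ΣxΣy = 111024 − 110110 = 914
nΣx² − (Σx)² = 149058 − 148225 = 833; nΣy² − (Σy)² = 82992 − 81796 = 1196
r = 914 / √(833 × 1196) = 914 / 998.1323 ≈ 0.916

0.916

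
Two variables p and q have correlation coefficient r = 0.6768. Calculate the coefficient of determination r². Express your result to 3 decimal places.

0.458

r² = (0.6768)² = 0.458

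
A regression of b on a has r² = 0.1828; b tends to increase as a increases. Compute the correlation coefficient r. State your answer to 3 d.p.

0.428

|r| = √0.1828 = 0.428
The association is positive, so r = 0.428.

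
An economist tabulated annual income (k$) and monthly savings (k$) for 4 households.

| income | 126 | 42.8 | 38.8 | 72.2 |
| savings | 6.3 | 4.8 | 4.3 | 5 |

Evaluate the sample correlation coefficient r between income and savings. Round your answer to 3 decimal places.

0.973

n = 4, Σx = 279.8, Σy = 20.4, Σx² = 24426.12, Σy² = 106.22, Σxy = 1527.08
nΣxy − ΣxΣy = 6108.32 − 5707.92 = 400.4
nΣx² − (Σx)² = 97704.48 − 78288.04 = 19416.44; nΣy² − (Σy)² = 424.88 − 416.16 = 8.72
r = 400.4 / √(19416.44 × 8.72) = 400.4 / 411.4746 ≈ 0.973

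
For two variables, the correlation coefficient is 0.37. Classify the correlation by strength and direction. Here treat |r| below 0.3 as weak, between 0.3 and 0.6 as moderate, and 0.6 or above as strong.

moderate positive

r = 0.37 > 0 so the relationship is positive.
|r| = 0.37, which falls in the moderate range.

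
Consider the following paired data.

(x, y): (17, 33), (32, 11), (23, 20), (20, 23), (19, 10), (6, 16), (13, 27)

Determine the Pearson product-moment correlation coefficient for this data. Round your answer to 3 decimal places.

n = 7, Σx = 130, Σy = 140, Σx² = 2808, Σy² = 3224, Σxy = 2470
nΣxy − ΣxΣy = 17290 − 18200 = -910
nΣx² − (Σx)² = 19656 − 16900 = 2756; nΣy² − (Σy)² = 22568 − 19600 = 2968
r = -910 / √(2756 × 2968) = -910 / 2860.0364 ≈ -0.318

-0.318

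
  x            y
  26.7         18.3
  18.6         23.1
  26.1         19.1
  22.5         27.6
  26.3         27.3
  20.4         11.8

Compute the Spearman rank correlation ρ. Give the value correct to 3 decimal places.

Rank x: 6, 1, 4, 3, 5, 2
Rank y: 2, 4, 3, 6, 5, 1
d = rank(x) − rank(y): 4, -3, 1, -3, 0, 1; Σd² = 36
ρ = 1 − 6Σd² / [n(n²−1)] = 1 − 6×36 / (6×35) = 1 − 216/210 ≈ -0.029

-0.029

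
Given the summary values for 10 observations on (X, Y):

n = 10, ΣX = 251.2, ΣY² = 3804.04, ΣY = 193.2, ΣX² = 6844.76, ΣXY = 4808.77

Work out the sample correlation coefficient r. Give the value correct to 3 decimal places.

r = (nΣXY − ΣXΣY) / √[(nΣX² − (ΣX)²)(nΣY² − (ΣY)²)]
Numerator: 10×4808.77 − 251.2×193.2 = -444.14
Denominator: √[(68447.6 − 63101.44)(38040.4 − 37326.24)] = √[5346.16 × 714.16] = 1953.9738
r = -444.14 / 1953.9738 ≈ -0.227

-0.227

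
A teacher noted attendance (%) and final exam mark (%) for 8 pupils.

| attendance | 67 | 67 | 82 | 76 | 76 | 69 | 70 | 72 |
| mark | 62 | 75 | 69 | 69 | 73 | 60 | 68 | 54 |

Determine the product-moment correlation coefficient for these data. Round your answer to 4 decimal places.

0.2244

n = 8, Σx = 579, Σy = 530, Σx² = 42099, Σy² = 35460, Σxy = 38417
nΣxy − ΣxΣy = 307336 − 306870 = 466
nΣx² − (Σx)² = 336792 − 335241 = 1551; nΣy² − (Σy)² = 283680 − 280900 = 2780
r = 466 / √(1551 × 2780) = 466 / 2076.4826 ≈ 0.2244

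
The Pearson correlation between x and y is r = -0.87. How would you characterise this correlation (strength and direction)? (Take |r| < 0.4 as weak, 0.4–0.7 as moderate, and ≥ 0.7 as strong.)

strong negative

r = -0.87 < 0 so the relationship is negative.
|r| = 0.87, which falls in the strong range.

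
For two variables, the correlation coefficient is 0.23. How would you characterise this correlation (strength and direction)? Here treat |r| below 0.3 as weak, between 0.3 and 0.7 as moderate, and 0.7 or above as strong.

r = 0.23 > 0 so the relationship is positive.
|r| = 0.23, which falls in the weak range.

weak positive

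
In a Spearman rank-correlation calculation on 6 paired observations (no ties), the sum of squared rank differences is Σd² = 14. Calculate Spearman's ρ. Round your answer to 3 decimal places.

0.600

ρ = 1 − 6Σd² / [n(n²−1)] = 1 − 6×14 / (6×35)
  = 1 − 84/210 = 1 − 0.4000 ≈ 0.600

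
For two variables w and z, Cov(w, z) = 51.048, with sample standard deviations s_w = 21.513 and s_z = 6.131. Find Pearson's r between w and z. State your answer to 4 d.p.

r = Cov(w,z) / (s_w · s_z) = 51.048 / (21.513 × 6.131)
  = 51.048 / 131.8962 ≈ 0.3870

0.3870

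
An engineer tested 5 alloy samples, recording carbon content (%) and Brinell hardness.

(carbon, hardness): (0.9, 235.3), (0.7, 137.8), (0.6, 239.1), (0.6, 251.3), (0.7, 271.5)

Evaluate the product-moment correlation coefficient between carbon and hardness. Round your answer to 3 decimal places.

n = 5, Σx = 3.5, Σy = 1135, Σx² = 2.51, Σy² = 268387.68, Σxy = 792.52
nΣxy − ΣxΣy = 3962.6 − 3972.5 = -9.9
nΣx² − (Σx)² = 12.55 − 12.25 = 0.3; nΣy² − (Σy)² = 1341938.4 − 1288225 = 53713.4
r = -9.9 / √(0.3 × 53713.4) = -9.9 / 126.9410 ≈ -0.078

-0.078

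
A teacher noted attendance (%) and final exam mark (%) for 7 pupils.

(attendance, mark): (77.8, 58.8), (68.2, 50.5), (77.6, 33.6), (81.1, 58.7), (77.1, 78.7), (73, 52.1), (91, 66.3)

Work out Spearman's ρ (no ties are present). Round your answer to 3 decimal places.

Rank attendance: 5, 1, 4, 6, 3, 2, 7
Rank mark: 5, 2, 1, 4, 7, 3, 6
d = rank(attendance) − rank(mark): 0, -1, 3, 2, -4, -1, 1; Σd² = 32
ρ = 1 − 6Σd² / [n(n²−1)] = 1 − 6×32 / (7×48) = 1 − 192/336 ≈ 0.429

0.429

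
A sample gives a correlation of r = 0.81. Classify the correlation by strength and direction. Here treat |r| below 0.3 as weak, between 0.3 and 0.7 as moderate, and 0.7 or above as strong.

strong positive

r = 0.81 > 0 so the relationship is positive.
|r| = 0.81, which falls in the strong range.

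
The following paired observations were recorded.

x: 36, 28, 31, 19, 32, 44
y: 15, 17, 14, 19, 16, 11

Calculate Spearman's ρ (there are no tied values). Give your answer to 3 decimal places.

-0.829

Rank x: 5, 2, 3, 1, 4, 6
Rank y: 3, 5, 2, 6, 4, 1
d = rank(x) − rank(y): 2, -3, 1, -5, 0, 5; Σd² = 64
ρ = 1 − 6Σd² / [n(n²−1)] = 1 − 6×64 / (6×35) = 1 − 384/210 ≈ -0.829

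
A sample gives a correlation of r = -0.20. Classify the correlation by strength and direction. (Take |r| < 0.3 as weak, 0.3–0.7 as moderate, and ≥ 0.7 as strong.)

r = -0.20 < 0 so the relationship is negative.
|r| = 0.20, which falls in the weak range.

weak negative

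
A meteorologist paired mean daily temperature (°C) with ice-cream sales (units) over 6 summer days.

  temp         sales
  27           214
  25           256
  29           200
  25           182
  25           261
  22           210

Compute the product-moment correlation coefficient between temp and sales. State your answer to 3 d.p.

n = 6, Σx = 153, Σy = 1323, Σx² = 3929, Σy² = 296677, Σxy = 33673
nΣxy − ΣxΣy = 202038 − 202419 = -381
nΣx² − (Σx)² = 23574 − 23409 = 165; nΣy² − (Σy)² = 1780062 − 1750329 = 29733
r = -381 / √(165 × 29733) = -381 / 2214.9368 ≈ -0.172

-0.172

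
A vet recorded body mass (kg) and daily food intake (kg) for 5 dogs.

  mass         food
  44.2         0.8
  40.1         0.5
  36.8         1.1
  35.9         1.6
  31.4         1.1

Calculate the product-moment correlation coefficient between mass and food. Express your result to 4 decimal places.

-0.5490

n = 5, Σx = 188.4, Σy = 5.1, Σx² = 7190.66, Σy² = 5.87, Σxy = 187.87
nΣxy − ΣxΣy = 939.35 − 960.84 = -21.49
nΣx² − (Σx)² = 35953.3 − 35494.56 = 458.74; nΣy² − (Σy)² = 29.35 − 26.01 = 3.34
r = -21.49 / √(458.74 × 3.34) = -21.49 / 39.1432 ≈ -0.5490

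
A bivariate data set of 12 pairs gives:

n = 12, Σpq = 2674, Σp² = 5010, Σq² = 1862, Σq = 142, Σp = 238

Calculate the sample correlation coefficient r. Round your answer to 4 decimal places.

-0.6205

r = (nΣpq − ΣpΣq) / √[(nΣp² − (Σp)²)(nΣq² − (Σq)²)]
Numerator: 12×2674 − 238×142 = -1708
Denominator: √[(60120 − 56644)(22344 − 20164)] = √[3476 × 2180] = 2752.7586
r = -1708 / 2752.7586 ≈ -0.6205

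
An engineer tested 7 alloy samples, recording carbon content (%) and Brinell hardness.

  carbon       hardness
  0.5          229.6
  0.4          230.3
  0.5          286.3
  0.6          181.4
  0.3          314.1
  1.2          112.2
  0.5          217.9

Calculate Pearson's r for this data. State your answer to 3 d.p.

n = 7, Σx = 4, Σy = 1571.8, Σx² = 2.8, Σy² = 379355.96, Σxy = 796.73
nΣxy − ΣxΣy = 5577.11 − 6287.2 = -710.09
nΣx² − (Σx)² = 19.6 − 16 = 3.6; nΣy² − (Σy)² = 2655491.72 − 2470555.24 = 184936.48
r = -710.09 / √(3.6 × 184936.48) = -710.09 / 815.9481 ≈ -0.870

-0.870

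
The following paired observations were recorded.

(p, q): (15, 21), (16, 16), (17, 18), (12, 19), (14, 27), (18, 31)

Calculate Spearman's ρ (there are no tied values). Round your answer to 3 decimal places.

0.086

Rank p: 3, 4, 5, 1, 2, 6
Rank q: 4, 1, 2, 3, 5, 6
d = rank(p) − rank(q): -1, 3, 3, -2, -3, 0; Σd² = 32
ρ = 1 − 6Σd² / [n(n²−1)] = 1 − 6×32 / (6×35) = 1 − 192/210 ≈ 0.086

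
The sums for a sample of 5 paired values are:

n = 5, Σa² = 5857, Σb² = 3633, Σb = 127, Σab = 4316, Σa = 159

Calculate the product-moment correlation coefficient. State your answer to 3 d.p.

r = (nΣab − ΣaΣb) / √[(nΣa² − (Σa)²)(nΣb² − (Σb)²)]
Numerator: 5×4316 − 159×127 = 1387
Denominator: √[(29285 − 25281)(18165 − 16129)] = √[4004 × 2036] = 2855.1960
r = 1387 / 2855.1960 ≈ 0.486

0.486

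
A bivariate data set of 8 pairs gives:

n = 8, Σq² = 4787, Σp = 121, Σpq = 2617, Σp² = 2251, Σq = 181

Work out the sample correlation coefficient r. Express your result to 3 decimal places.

r = (nΣpq − ΣpΣq) / √[(nΣp² − (Σp)²)(nΣq² − (Σq)²)]
Numerator: 8×2617 − 121×181 = -965
Denominator: √[(18008 − 14641)(38296 − 32761)] = √[3367 × 5535] = 4316.9833
r = -965 / 4316.9833 ≈ -0.224

-0.224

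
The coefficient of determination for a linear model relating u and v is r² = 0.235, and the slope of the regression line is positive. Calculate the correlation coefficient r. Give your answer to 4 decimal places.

|r| = √0.235 = 0.4848
The association is positive, so r = 0.4848.

0.4848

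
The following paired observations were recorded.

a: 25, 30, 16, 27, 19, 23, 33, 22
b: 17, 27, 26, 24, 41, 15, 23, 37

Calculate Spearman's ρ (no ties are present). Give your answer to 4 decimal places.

-0.3810

Rank a: 5, 7, 1, 6, 2, 4, 8, 3
Rank b: 2, 6, 5, 4, 8, 1, 3, 7
d = rank(a) − rank(b): 3, 1, -4, 2, -6, 3, 5, -4; Σd² = 116
ρ = 1 − 6Σd² / [n(n²−1)] = 1 − 6×116 / (8×63) = 1 − 696/504 ≈ -0.3810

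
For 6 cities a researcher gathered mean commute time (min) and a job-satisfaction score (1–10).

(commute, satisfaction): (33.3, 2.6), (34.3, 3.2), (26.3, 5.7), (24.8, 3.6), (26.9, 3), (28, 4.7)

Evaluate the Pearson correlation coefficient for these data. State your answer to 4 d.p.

-0.5145

n = 6, Σx = 173.6, Σy = 22.8, Σx² = 5099.72, Σy² = 93.54, Σxy = 647.83
nΣxy − ΣxΣy = 3886.98 − 3958.08 = -71.1
nΣx² − (Σx)² = 30598.32 − 30136.96 = 461.36; nΣy² − (Σy)² = 561.24 − 519.84 = 41.4
r = -71.1 / √(461.36 × 41.4) = -71.1 / 138.2038 ≈ -0.5145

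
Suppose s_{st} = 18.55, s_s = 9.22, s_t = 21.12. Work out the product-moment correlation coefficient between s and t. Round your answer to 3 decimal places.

0.095

r = Cov(s,t) / (s_s · s_t) = 18.55 / (9.22 × 21.12)
  = 18.55 / 194.7264 ≈ 0.095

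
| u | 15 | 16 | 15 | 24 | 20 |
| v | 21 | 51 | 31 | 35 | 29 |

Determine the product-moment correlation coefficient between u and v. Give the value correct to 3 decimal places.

0.057

n = 5, Σu = 90, Σv = 167, Σu² = 1682, Σv² = 6069, Σuv = 3016
nΣuv − ΣuΣv = 15080 − 15030 = 50
nΣu² − (Σu)² = 8410 − 8100 = 310; nΣv² − (Σv)² = 30345 − 27889 = 2456
r = 50 / √(310 × 2456) = 50 / 872.5595 ≈ 0.057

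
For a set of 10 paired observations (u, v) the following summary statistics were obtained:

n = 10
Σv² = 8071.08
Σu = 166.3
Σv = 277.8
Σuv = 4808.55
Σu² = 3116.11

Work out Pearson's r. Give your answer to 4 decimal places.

r = (nΣuv − ΣuΣv) / √[(nΣu² − (Σu)²)(nΣv² − (Σv)²)]
Numerator: 10×4808.55 − 166.3×277.8 = 1887.36
Denominator: √[(31161.1 − 27655.69)(80710.8 − 77172.84)] = √[3505.41 × 3537.96] = 3521.6474
r = 1887.36 / 3521.6474 ≈ 0.5359

0.5359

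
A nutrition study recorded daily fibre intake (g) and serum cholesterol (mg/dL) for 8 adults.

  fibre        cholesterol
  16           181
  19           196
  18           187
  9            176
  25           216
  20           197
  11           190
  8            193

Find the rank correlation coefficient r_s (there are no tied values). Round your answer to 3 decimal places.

Rank fibre: 4, 6, 5, 2, 8, 7, 3, 1
Rank cholesterol: 2, 6, 3, 1, 8, 7, 4, 5
d = rank(fibre) − rank(cholesterol): 2, 0, 2, 1, 0, 0, -1, -4; Σd² = 26
ρ = 1 − 6Σd² / [n(n²−1)] = 1 − 6×26 / (8×63) = 1 − 156/504 ≈ 0.690

0.690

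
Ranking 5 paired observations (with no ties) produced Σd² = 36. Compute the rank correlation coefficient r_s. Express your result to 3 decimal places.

ρ = 1 − 6Σd² / [n(n²−1)] = 1 − 6×36 / (5×24)
  = 1 − 216/120 = 1 − 1.8000 ≈ -0.800

-0.800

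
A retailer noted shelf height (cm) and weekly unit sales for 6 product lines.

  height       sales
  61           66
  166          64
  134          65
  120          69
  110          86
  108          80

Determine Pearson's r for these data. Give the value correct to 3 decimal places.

-0.225

n = 6, Σx = 699, Σy = 430, Σx² = 87397, Σy² = 31234, Σxy = 49740
nΣxy − ΣxΣy = 298440 − 300570 = -2130
nΣx² − (Σx)² = 524382 − 488601 = 35781; nΣy² − (Σy)² = 187404 − 184900 = 2504
r = -2130 / √(35781 × 2504) = -2130 / 9465.4965 ≈ -0.225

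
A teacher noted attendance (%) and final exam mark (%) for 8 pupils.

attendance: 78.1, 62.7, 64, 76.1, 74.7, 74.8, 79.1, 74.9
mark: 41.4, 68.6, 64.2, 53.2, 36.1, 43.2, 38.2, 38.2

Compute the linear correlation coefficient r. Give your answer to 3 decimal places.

-0.881

n = 8, Σx = 584.4, Σy = 383.1, Σx² = 42960.06, Σy² = 19459.73, Σxy = 27502.71
nΣxy − ΣxΣy = 220021.68 − 223883.64 = -3861.96
nΣx² − (Σx)² = 343680.48 − 341523.36 = 2157.12; nΣy² − (Σy)² = 155677.84 − 146765.61 = 8912.23
r = -3861.96 / √(2157.12 × 8912.23) = -3861.96 / 4384.6037 ≈ -0.881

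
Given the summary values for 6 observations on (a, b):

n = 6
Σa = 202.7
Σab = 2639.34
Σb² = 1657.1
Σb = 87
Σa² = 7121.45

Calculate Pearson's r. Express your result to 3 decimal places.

r = (nΣab − ΣaΣb) / √[(nΣa² − (Σa)²)(nΣb² − (Σb)²)]
Numerator: 6×2639.34 − 202.7×87 = -1798.86
Denominator: √[(42728.7 − 41087.29)(9942.6 − 7569)] = √[1641.41 × 2373.6] = 1973.8416
r = -1798.86 / 1973.8416 ≈ -0.911

-0.911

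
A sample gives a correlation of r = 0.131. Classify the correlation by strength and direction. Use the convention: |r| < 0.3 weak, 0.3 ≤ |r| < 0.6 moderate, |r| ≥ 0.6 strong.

r = 0.131 > 0 so the relationship is positive.
|r| = 0.131, which falls in the weak range.

weak positive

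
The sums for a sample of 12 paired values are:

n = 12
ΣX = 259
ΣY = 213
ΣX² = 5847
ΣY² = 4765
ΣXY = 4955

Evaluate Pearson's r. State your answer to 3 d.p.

0.711

r = (nΣXY − ΣXΣY) / √[(nΣX² − (ΣX)²)(nΣY² − (ΣY)²)]
Numerator: 12×4955 − 259×213 = 4293
Denominator: √[(70164 − 67081)(57180 − 45369)] = √[3083 × 11811] = 6034.3445
r = 4293 / 6034.3445 ≈ 0.711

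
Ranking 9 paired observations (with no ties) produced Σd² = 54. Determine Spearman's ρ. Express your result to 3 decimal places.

ρ = 1 − 6Σd² / [n(n²−1)] = 1 − 6×54 / (9×80)
  = 1 − 324/720 = 1 − 0.4500 ≈ 0.550

0.550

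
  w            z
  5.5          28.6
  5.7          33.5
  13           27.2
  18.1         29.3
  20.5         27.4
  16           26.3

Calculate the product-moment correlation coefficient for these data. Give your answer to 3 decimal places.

n = 6, Σw = 78.8, Σz = 172.3, Σw² = 1235.6, Σz² = 4980.99, Σwz = 2214.68
nΣwz − ΣwΣz = 13288.08 − 13577.24 = -289.16
nΣw² − (Σw)² = 7413.6 − 6209.44 = 1204.16; nΣz² − (Σz)² = 29885.94 − 29687.29 = 198.65
r = -289.16 / √(1204.16 × 198.65) = -289.16 / 489.0873 ≈ -0.591

-0.591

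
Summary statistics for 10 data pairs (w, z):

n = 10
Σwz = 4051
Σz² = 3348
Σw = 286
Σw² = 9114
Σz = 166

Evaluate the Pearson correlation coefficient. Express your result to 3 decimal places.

-0.936

r = (nΣwz − ΣwΣz) / √[(nΣw² − (Σw)²)(nΣz² − (Σz)²)]
Numerator: 10×4051 − 286×166 = -6966
Denominator: √[(91140 − 81796)(33480 − 27556)] = √[9344 × 5924] = 7440.0172
r = -6966 / 7440.0172 ≈ -0.936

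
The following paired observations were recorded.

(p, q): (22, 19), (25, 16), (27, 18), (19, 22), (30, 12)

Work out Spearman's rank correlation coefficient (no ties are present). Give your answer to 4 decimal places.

Rank p: 2, 3, 4, 1, 5
Rank q: 4, 2, 3, 5, 1
d = rank(p) − rank(q): -2, 1, 1, -4, 4; Σd² = 38
ρ = 1 − 6Σd² / [n(n²−1)] = 1 − 6×38 / (5×24) = 1 − 228/120 ≈ -0.9000

-0.9000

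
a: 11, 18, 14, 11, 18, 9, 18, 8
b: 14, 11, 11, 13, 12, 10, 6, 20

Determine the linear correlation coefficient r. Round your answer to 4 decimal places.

n = 8, Σa = 107, Σb = 97, Σa² = 1555, Σb² = 1287, Σab = 1223
nΣab − ΣaΣb = 9784 − 10379 = -595
nΣa² − (Σa)² = 12440 − 11449 = 991; nΣb² − (Σb)² = 10296 − 9409 = 887
r = -595 / √(991 × 887) = -595 / 937.5591 ≈ -0.6346

-0.6346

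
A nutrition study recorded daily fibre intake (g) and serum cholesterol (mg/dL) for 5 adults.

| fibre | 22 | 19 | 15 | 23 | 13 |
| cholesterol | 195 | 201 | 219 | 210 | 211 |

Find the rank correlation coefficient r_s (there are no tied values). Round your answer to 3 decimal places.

Rank fibre: 4, 3, 2, 5, 1
Rank cholesterol: 1, 2, 5, 3, 4
d = rank(fibre) − rank(cholesterol): 3, 1, -3, 2, -3; Σd² = 32
ρ = 1 − 6Σd² / [n(n²−1)] = 1 − 6×32 / (5×24) = 1 − 192/120 ≈ -0.600

-0.600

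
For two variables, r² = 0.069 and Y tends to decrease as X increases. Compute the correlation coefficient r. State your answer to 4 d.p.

-0.2627

|r| = √0.069 = 0.2627
The association is negative, so r = −0.2627.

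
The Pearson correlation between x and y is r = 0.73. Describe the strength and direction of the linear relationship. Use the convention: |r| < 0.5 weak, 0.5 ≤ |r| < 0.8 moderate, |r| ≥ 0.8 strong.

r = 0.73 > 0 so the relationship is positive.
|r| = 0.73, which falls in the moderate range.

moderate positive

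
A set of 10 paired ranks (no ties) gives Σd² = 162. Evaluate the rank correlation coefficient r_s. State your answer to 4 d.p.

0.0182

ρ = 1 − 6Σd² / [n(n²−1)] = 1 − 6×162 / (10×99)
  = 1 − 972/990 = 1 − 0.98182 ≈ 0.0182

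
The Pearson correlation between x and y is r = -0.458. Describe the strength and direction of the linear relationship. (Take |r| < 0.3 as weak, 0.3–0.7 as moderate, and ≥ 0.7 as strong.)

r = -0.458 < 0 so the relationship is negative.
|r| = 0.458, which falls in the moderate range.

moderate negative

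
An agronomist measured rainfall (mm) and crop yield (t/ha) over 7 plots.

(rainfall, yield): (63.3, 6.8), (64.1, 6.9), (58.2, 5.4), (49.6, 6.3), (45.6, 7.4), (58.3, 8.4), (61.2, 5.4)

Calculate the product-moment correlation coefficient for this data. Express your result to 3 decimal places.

n = 7, Σx = 400.3, Σy = 46.6, Σx² = 23186.79, Σy² = 317.18, Σxy = 2657.13
nΣxy − ΣxΣy = 18599.91 − 18653.98 = -54.07
nΣx² − (Σx)² = 162307.53 − 160240.09 = 2067.44; nΣy² − (Σy)² = 2220.26 − 2171.56 = 48.7
r = -54.07 / √(2067.44 × 48.7) = -54.07 / 317.3079 ≈ -0.170

-0.170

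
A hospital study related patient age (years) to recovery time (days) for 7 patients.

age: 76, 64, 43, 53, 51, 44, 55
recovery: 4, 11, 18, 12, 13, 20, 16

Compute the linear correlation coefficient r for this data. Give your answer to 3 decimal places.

-0.931

n = 7, Σx = 386, Σy = 94, Σx² = 22092, Σy² = 1430, Σxy = 4841
nΣxy − ΣxΣy = 33887 − 36284 = -2397
nΣx² − (Σx)² = 154644 − 148996 = 5648; nΣy² − (Σy)² = 10010 − 8836 = 1174
r = -2397 / √(5648 × 1174) = -2397 / 2575.0247 ≈ -0.931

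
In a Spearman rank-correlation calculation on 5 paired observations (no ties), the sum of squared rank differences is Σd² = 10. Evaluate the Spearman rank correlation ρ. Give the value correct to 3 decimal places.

ρ = 1 − 6Σd² / [n(n²−1)] = 1 − 6×10 / (5×24)
  = 1 − 60/120 = 1 − 0.5000 ≈ 0.500

0.500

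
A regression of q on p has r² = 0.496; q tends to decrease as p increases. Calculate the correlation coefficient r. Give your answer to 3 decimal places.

-0.704

|r| = √0.496 = 0.704
The association is negative, so r = −0.704.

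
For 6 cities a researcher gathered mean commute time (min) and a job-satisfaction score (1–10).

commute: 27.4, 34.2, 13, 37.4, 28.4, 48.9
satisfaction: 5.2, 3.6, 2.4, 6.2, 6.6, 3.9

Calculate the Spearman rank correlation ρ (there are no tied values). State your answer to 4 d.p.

Rank commute: 2, 4, 1, 5, 3, 6
Rank satisfaction: 4, 2, 1, 5, 6, 3
d = rank(commute) − rank(satisfaction): -2, 2, 0, 0, -3, 3; Σd² = 26
ρ = 1 − 6Σd² / [n(n²−1)] = 1 − 6×26 / (6×35) = 1 − 156/210 ≈ 0.2571

0.2571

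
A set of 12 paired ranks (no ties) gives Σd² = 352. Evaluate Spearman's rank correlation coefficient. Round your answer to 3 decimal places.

-0.231

ρ = 1 − 6Σd² / [n(n²−1)] = 1 − 6×352 / (12×143)
  = 1 − 2112/1716 = 1 − 1.2308 ≈ -0.231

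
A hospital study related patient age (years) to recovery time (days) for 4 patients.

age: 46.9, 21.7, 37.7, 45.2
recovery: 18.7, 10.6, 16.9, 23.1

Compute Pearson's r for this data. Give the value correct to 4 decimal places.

n = 4, Σx = 151.5, Σy = 69.3, Σx² = 6134.83, Σy² = 1281.27, Σxy = 2788.3
nΣxy − ΣxΣy = 11153.2 − 10498.95 = 654.25
nΣx² − (Σx)² = 24539.32 − 22952.25 = 1587.07; nΣy² − (Σy)² = 5125.08 − 4802.49 = 322.59
r = 654.25 / √(1587.07 × 322.59) = 654.25 / 715.5228 ≈ 0.9144

0.9144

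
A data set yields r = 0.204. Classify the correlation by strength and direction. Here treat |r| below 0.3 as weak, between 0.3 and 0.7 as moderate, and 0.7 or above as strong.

weak positive

r = 0.204 > 0 so the relationship is positive.
|r| = 0.204, which falls in the weak range.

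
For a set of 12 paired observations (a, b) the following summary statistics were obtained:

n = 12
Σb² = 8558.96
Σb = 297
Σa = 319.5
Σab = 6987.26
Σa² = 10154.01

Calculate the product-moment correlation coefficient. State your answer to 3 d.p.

-0.652

r = (nΣab − ΣaΣb) / √[(nΣa² − (Σa)²)(nΣb² − (Σb)²)]
Numerator: 12×6987.26 − 319.5×297 = -11044.38
Denominator: √[(121848.12 − 102080.25)(102707.52 − 88209)] = √[19767.87 × 14498.52] = 16929.4081
r = -11044.38 / 16929.4081 ≈ -0.652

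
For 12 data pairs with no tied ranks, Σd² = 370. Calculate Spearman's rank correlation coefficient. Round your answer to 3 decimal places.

-0.294

ρ = 1 − 6Σd² / [n(n²−1)] = 1 − 6×370 / (12×143)
  = 1 − 2220/1716 = 1 − 1.2937 ≈ -0.294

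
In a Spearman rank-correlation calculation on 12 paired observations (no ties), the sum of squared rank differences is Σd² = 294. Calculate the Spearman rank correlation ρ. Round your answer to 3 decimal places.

-0.028

ρ = 1 − 6Σd² / [n(n²−1)] = 1 − 6×294 / (12×143)
  = 1 − 1764/1716 = 1 − 1.0280 ≈ -0.028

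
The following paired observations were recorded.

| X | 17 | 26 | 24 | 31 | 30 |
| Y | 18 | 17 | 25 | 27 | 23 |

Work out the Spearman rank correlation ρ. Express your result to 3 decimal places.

Rank X: 1, 3, 2, 5, 4
Rank Y: 2, 1, 4, 5, 3
d = rank(X) − rank(Y): -1, 2, -2, 0, 1; Σd² = 10
ρ = 1 − 6Σd² / [n(n²−1)] = 1 − 6×10 / (5×24) = 1 − 60/120 ≈ 0.500

0.500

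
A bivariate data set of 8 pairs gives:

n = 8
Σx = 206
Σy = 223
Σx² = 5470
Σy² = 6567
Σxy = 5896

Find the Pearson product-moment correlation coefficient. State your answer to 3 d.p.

r = (nΣxy − ΣxΣy) / √[(nΣx² − (Σx)²)(nΣy² − (Σy)²)]
Numerator: 8×5896 − 206×223 = 1230
Denominator: √[(43760 − 42436)(52536 − 49729)] = √[1324 × 2807] = 1927.8143
r = 1230 / 1927.8143 ≈ 0.638

0.638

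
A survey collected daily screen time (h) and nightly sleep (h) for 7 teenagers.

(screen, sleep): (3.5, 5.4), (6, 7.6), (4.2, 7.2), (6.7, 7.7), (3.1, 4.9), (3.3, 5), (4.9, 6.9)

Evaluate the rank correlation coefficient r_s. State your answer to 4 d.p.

Rank screen: 3, 6, 4, 7, 1, 2, 5
Rank sleep: 3, 6, 5, 7, 1, 2, 4
d = rank(screen) − rank(sleep): 0, 0, -1, 0, 0, 0, 1; Σd² = 2
ρ = 1 − 6Σd² / [n(n²−1)] = 1 − 6×2 / (7×48) = 1 − 12/336 ≈ 0.9643

0.9643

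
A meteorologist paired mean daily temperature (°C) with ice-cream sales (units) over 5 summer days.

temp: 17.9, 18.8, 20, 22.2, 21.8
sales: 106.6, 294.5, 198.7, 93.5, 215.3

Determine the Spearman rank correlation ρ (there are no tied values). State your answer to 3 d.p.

Rank temp: 1, 2, 3, 5, 4
Rank sales: 2, 5, 3, 1, 4
d = rank(temp) − rank(sales): -1, -3, 0, 4, 0; Σd² = 26
ρ = 1 − 6Σd² / [n(n²−1)] = 1 − 6×26 / (5×24) = 1 − 156/120 ≈ -0.300

-0.300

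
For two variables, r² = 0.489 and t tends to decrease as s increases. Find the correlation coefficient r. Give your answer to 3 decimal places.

|r| = √0.489 = 0.699
The association is negative, so r = −0.699.

-0.699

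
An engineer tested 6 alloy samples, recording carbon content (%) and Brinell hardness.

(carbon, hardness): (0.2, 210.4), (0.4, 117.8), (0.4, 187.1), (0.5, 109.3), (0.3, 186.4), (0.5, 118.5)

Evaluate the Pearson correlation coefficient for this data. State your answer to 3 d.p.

-0.864

n = 6, Σx = 2.3, Σy = 929.5, Σx² = 0.95, Σy² = 153885.11, Σxy = 333.86
nΣxy − ΣxΣy = 2003.16 − 2137.85 = -134.69
nΣx² − (Σx)² = 5.7 − 5.29 = 0.41; nΣy² − (Σy)² = 923310.66 − 863970.25 = 59340.41
r = -134.69 / √(0.41 × 59340.41) = -134.69 / 155.9794 ≈ -0.864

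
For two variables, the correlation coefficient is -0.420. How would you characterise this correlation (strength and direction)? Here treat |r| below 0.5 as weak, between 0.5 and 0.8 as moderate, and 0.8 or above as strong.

weak negative

r = -0.420 < 0 so the relationship is negative.
|r| = 0.420, which falls in the weak range.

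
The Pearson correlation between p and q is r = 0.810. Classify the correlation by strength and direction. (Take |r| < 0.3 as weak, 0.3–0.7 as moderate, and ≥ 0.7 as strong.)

r = 0.810 > 0 so the relationship is positive.
|r| = 0.810, which falls in the strong range.

strong positive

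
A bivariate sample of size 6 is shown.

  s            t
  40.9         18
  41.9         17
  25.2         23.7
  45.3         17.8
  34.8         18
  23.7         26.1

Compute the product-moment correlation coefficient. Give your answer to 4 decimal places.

n = 6, Σs = 211.8, Σt = 120.6, Σs² = 7888.28, Σt² = 2496.74, Σst = 4097.05
nΣst − ΣsΣt = 24582.3 − 25543.08 = -960.78
nΣs² − (Σs)² = 47329.68 − 44859.24 = 2470.44; nΣt² − (Σt)² = 14980.44 − 14544.36 = 436.08
r = -960.78 / √(2470.44 × 436.08) = -960.78 / 1037.9352 ≈ -0.9257

-0.9257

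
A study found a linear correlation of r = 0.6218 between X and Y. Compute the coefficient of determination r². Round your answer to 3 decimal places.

r² = (0.6218)² = 0.387

0.387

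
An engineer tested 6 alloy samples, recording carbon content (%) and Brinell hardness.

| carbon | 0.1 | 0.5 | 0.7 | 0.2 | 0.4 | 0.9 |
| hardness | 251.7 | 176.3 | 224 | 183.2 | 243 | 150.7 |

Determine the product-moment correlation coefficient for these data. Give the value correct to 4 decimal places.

n = 6, Σx = 2.8, Σy = 1228.9, Σx² = 1.76, Σy² = 259932.31, Σxy = 539.59
nΣxy − ΣxΣy = 3237.54 − 3440.92 = -203.38
nΣx² − (Σx)² = 10.56 − 7.84 = 2.72; nΣy² − (Σy)² = 1559593.86 − 1510195.21 = 49398.65
r = -203.38 / √(2.72 × 49398.65) = -203.38 / 366.5574 ≈ -0.5548

-0.5548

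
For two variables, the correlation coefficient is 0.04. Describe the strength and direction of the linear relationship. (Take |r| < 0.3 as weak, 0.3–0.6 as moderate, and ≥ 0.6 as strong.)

weak positive

r = 0.04 > 0 so the relationship is positive.
|r| = 0.04, which falls in the weak range.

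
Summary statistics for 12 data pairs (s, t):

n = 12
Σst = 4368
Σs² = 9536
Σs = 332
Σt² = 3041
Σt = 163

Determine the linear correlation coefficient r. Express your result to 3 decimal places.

r = (nΣst − ΣsΣt) / √[(nΣs² − (Σs)²)(nΣt² − (Σt)²)]
Numerator: 12×4368 − 332×163 = -1700
Denominator: √[(114432 − 110224)(36492 − 26569)] = √[4208 × 9923] = 6461.8870
r = -1700 / 6461.8870 ≈ -0.263

-0.263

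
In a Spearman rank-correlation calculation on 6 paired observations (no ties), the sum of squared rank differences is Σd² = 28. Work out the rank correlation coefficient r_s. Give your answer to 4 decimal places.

ρ = 1 − 6Σd² / [n(n²−1)] = 1 − 6×28 / (6×35)
  = 1 − 168/210 = 1 − 0.80000 ≈ 0.2000

0.2000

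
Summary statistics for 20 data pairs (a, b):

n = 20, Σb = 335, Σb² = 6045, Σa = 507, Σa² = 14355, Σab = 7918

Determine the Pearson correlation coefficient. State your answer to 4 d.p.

r = (nΣab − ΣaΣb) / √[(nΣa² − (Σa)²)(nΣb² − (Σb)²)]
Numerator: 20×7918 − 507×335 = -11485
Denominator: √[(287100 − 257049)(120900 − 112225)] = √[30051 × 8675] = 16145.9724
r = -11485 / 16145.9724 ≈ -0.7113

-0.7113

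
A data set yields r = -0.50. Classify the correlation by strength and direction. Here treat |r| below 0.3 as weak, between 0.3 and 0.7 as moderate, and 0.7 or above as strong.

r = -0.50 < 0 so the relationship is negative.
|r| = 0.50, which falls in the moderate range.

moderate negative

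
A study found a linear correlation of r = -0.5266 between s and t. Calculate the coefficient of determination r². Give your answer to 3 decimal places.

r² = (-0.5266)² = 0.277

0.277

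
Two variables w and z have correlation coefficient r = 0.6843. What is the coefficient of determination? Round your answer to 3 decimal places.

0.468

r² = (0.6843)² = 0.468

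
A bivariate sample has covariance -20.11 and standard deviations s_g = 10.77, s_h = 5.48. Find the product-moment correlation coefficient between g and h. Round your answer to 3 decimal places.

r = Cov(g,h) / (s_g · s_h) = -20.11 / (10.77 × 5.48)
  = -20.11 / 59.0196 ≈ -0.341

-0.341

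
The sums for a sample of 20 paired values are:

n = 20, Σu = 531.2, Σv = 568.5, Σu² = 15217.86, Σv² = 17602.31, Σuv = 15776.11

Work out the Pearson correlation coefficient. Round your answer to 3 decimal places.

r = (nΣuv − ΣuΣv) / √[(nΣu² − (Σu)²)(nΣv² − (Σv)²)]
Numerator: 20×15776.11 − 531.2×568.5 = 13535
Denominator: √[(304357.2 − 282173.44)(352046.2 − 323192.25)] = √[22183.76 × 28853.95] = 25299.9823
r = 13535 / 25299.9823 ≈ 0.535

0.535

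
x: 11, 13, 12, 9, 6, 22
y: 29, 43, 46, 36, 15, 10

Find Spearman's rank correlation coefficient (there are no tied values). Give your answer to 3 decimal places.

0.029

Rank x: 3, 5, 4, 2, 1, 6
Rank y: 3, 5, 6, 4, 2, 1
d = rank(x) − rank(y): 0, 0, -2, -2, -1, 5; Σd² = 34
ρ = 1 − 6Σd² / [n(n²−1)] = 1 − 6×34 / (6×35) = 1 − 204/210 ≈ 0.029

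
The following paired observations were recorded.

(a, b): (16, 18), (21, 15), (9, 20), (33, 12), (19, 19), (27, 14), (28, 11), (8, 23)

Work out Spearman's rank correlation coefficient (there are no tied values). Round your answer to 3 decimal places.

-0.952

Rank a: 3, 5, 2, 8, 4, 6, 7, 1
Rank b: 5, 4, 7, 2, 6, 3, 1, 8
d = rank(a) − rank(b): -2, 1, -5, 6, -2, 3, 6, -7; Σd² = 164
ρ = 1 − 6Σd² / [n(n²−1)] = 1 − 6×164 / (8×63) = 1 − 984/504 ≈ -0.952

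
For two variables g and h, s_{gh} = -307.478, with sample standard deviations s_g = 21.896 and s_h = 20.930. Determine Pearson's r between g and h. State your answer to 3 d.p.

-0.671

r = Cov(g,h) / (s_g · s_h) = -307.478 / (21.896 × 20.930)
  = -307.478 / 458.2833 ≈ -0.671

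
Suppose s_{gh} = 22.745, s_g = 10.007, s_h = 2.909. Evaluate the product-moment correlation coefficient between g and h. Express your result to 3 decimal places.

0.781

r = Cov(g,h) / (s_g · s_h) = 22.745 / (10.007 × 2.909)
  = 22.745 / 29.1104 ≈ 0.781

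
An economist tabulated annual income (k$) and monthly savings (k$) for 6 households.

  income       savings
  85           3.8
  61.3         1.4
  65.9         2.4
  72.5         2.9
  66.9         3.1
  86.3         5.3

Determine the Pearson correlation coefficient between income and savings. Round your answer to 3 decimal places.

0.907

n = 6, Σx = 437.9, Σy = 18.9, Σx² = 32505.05, Σy² = 68.27, Σxy = 1442.01
nΣxy − ΣxΣy = 8652.06 − 8276.31 = 375.75
nΣx² − (Σx)² = 195030.3 − 191756.41 = 3273.89; nΣy² − (Σy)² = 409.62 − 357.21 = 52.41
r = 375.75 / √(3273.89 × 52.41) = 375.75 / 414.2277 ≈ 0.907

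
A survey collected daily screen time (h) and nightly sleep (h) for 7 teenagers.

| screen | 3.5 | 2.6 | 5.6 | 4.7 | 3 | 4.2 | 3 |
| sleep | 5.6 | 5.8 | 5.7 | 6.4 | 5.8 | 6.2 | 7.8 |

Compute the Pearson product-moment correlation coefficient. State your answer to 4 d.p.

-0.2049

n = 7, Σx = 26.6, Σy = 43.3, Σx² = 108.1, Σy² = 271.37, Σxy = 163.52
nΣxy − ΣxΣy = 1144.64 − 1151.78 = -7.14
nΣx² − (Σx)² = 756.7 − 707.56 = 49.14; nΣy² − (Σy)² = 1899.59 − 1874.89 = 24.7
r = -7.14 / √(49.14 × 24.7) = -7.14 / 34.8390 ≈ -0.2049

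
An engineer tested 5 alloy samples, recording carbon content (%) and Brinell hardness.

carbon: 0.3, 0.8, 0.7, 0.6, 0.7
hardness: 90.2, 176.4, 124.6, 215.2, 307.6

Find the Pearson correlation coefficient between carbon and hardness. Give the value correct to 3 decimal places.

n = 5, Σx = 3.1, Σy = 914, Σx² = 2.07, Σy² = 195706.96, Σxy = 599.84
nΣxy − ΣxΣy = 2999.2 − 2833.4 = 165.8
nΣx² − (Σx)² = 10.35 − 9.61 = 0.74; nΣy² − (Σy)² = 978534.8 − 835396 = 143138.8
r = 165.8 / √(0.74 × 143138.8) = 165.8 / 325.4577 ≈ 0.509

0.509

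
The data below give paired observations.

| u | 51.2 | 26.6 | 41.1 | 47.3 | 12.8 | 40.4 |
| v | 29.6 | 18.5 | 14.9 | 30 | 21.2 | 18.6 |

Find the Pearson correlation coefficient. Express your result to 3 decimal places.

0.458

n = 6, Σu = 219.4, Σv = 132.8, Σu² = 9051.5, Σv² = 3135.82, Σuv = 5061.81
nΣuv − ΣuΣv = 30370.86 − 29136.32 = 1234.54
nΣu² − (Σu)² = 54309 − 48136.36 = 6172.64; nΣv² − (Σv)² = 18814.92 − 17635.84 = 1179.08
r = 1234.54 / √(6172.64 × 1179.08) = 1234.54 / 2697.7836 ≈ 0.458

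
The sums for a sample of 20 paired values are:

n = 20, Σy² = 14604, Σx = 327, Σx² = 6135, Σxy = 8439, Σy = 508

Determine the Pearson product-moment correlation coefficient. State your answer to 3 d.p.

0.115

r = (nΣxy − ΣxΣy) / √[(nΣx² − (Σx)²)(nΣy² − (Σy)²)]
Numerator: 20×8439 − 327×508 = 2664
Denominator: √[(122700 − 106929)(292080 − 258064)] = √[15771 × 34016] = 23161.7429
r = 2664 / 23161.7429 ≈ 0.115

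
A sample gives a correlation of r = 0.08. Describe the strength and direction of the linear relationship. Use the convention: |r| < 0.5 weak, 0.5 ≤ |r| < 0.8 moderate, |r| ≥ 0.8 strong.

weak positive

r = 0.08 > 0 so the relationship is positive.
|r| = 0.08, which falls in the weak range.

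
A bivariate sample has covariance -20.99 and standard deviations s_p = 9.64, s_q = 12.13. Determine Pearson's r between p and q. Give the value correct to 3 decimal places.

-0.180

r = Cov(p,q) / (s_p · s_q) = -20.99 / (9.64 × 12.13)
  = -20.99 / 116.9332 ≈ -0.180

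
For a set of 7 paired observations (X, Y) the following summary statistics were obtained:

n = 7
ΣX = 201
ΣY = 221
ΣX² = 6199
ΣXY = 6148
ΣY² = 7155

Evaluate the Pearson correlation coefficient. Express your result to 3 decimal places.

r = (nΣXY − ΣXΣY) / √[(nΣX² − (ΣX)²)(nΣY² − (ΣY)²)]
Numerator: 7×6148 − 201×221 = -1385
Denominator: √[(43393 − 40401)(50085 − 48841)] = √[2992 × 1244] = 1929.2610
r = -1385 / 1929.2610 ≈ -0.718

-0.718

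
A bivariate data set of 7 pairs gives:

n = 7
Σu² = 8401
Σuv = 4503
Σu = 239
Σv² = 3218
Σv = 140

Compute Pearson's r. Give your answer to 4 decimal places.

r = (nΣuv − ΣuΣv) / √[(nΣu² − (Σu)²)(nΣv² − (Σv)²)]
Numerator: 7×4503 − 239×140 = -1939
Denominator: √[(58807 − 57121)(22526 − 19600)] = √[1686 × 2926] = 2221.0889
r = -1939 / 2221.0889 ≈ -0.8730

-0.8730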